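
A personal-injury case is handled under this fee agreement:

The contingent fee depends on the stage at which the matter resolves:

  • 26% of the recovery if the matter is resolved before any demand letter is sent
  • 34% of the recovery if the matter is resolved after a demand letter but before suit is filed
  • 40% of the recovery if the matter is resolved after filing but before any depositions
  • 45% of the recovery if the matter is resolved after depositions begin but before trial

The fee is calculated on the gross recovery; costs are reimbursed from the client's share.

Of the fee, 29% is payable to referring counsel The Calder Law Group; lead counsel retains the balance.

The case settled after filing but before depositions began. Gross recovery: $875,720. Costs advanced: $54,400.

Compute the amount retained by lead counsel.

$248,704.48

Fee base is the gross recovery, $875,720; costs are reimbursed separately.
The matter settled after filing but before depositions began, so the 40% rate applies.
$875,720 × 40% = $350,288.00
Referral share: 29% of $350,288.00 = $101,583.52; lead counsel retains $350,288.00 − $101,583.52 = $248,704.48.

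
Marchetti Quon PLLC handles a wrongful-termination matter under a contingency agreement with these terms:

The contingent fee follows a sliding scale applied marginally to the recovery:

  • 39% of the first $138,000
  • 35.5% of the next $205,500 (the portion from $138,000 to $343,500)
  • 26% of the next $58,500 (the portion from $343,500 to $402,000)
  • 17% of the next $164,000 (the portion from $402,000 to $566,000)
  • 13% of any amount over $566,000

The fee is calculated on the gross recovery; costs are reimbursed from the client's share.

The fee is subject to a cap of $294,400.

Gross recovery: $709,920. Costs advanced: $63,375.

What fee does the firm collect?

$188,572.10

Fee base is the gross recovery, $709,920; costs are reimbursed separately.
First $138,000 at 39% = $53,820.00
Next $205,500 at 35.5% = $72,952.50
Next $58,500 at 26% = $15,210.00
Next $164,000 at 17% = $27,880.00
Remaining $143,920 at 13% = $18,709.60
Fee: $53,820.00 + $72,952.50 + $15,210.00 + $27,880.00 + $18,709.60 = $188,572.10
$188,572.10 is under the $294,400 cap.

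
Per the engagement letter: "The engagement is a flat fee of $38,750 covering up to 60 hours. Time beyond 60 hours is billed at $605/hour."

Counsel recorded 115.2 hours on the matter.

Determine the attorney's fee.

$72,146.00

Flat fee: $38,750.00
Excess hours: 115.2 − 60 = 55.2
Overrun: 55.2 × $605 = $33,396.00
Total: $38,750.00 + $33,396.00 = $72,146.00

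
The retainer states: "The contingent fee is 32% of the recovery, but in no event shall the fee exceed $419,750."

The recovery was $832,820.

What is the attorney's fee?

$266,502.40

32% of $832,820 = $266,502.40
That is under the $419,750 cap.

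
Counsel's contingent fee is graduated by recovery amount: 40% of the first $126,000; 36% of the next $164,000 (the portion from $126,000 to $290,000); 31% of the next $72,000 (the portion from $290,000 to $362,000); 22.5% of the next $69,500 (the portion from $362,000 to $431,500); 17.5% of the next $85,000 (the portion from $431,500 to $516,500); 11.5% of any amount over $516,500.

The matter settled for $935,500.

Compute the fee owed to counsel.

$210,457.50

First $126,000 at 40% = $50,400.00
Next $164,000 at 36% = $59,040.00
Next $72,000 at 31% = $22,320.00
Next $69,500 at 22.5% = $15,637.50
Next $85,000 at 17.5% = $14,875.00
Remaining $419,000 at 11.5% = $48,185.00
Fee: $50,400.00 + $59,040.00 + $22,320.00 + $15,637.50 + $14,875.00 + $48,185.00 = $210,457.50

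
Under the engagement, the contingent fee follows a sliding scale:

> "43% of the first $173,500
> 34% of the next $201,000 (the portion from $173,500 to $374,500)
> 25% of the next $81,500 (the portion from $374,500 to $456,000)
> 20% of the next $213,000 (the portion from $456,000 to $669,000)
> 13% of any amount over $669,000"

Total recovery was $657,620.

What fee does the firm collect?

First $173,500 at 43% = $74,605.00
Next $201,000 at 34% = $68,340.00
Next $81,500 at 25% = $20,375.00
Remaining $201,620 at 20% = $40,324.00
Fee: $74,605.00 + $68,340.00 + $20,375.00 + $40,324.00 = $203,644.00

$203,644.00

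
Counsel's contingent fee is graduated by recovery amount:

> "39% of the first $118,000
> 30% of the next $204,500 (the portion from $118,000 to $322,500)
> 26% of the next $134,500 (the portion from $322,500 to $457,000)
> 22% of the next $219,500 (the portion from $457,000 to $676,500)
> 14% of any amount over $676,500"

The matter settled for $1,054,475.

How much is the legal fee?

$243,546.50

First $118,000 at 39% = $46,020.00
Next $204,500 at 30% = $61,350.00
Next $134,500 at 26% = $34,970.00
Next $219,500 at 22% = $48,290.00
Remaining $377,975 at 14% = $52,916.50
Fee: $46,020.00 + $61,350.00 + $34,970.00 + $48,290.00 + $52,916.50 = $243,546.50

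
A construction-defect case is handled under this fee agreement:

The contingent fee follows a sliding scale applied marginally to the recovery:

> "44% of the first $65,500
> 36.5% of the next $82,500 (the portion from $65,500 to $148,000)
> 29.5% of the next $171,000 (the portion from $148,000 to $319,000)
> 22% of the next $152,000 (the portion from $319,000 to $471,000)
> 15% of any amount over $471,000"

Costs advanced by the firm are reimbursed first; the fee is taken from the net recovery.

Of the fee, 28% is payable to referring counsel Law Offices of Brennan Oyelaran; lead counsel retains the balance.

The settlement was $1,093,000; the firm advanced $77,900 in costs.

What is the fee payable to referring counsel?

$62,841.10

Fee base (net of costs): $1,093,000 − $77,900 = $1,015,100
First $65,500 at 44% = $28,820.00
Next $82,500 at 36.5% = $30,112.50
Next $171,000 at 29.5% = $50,445.00
Next $152,000 at 22% = $33,440.00
Remaining $544,100 at 15% = $81,615.00
Fee: $28,820.00 + $30,112.50 + $50,445.00 + $33,440.00 + $81,615.00 = $224,432.50
Referral share: 28% of $224,432.50 = $62,841.10; lead counsel retains $224,432.50 − $62,841.10 = $161,591.40.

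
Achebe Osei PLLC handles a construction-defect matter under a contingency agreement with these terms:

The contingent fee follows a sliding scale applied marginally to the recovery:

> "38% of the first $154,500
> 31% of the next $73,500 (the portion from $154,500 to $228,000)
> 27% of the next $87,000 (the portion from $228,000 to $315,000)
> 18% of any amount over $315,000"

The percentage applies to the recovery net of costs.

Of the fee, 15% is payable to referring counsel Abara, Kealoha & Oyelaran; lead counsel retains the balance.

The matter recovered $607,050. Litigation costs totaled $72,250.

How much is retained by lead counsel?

Fee base (net of costs): $607,050 − $72,250 = $534,800
First $154,500 at 38% = $58,710.00
Next $73,500 at 31% = $22,785.00
Next $87,000 at 27% = $23,490.00
Remaining $219,800 at 18% = $39,564.00
Fee: $58,710.00 + $22,785.00 + $23,490.00 + $39,564.00 = $144,549.00
Referral share: 15% of $144,549.00 = $21,682.35; lead counsel retains $144,549.00 − $21,682.35 = $122,866.65.

$122,866.65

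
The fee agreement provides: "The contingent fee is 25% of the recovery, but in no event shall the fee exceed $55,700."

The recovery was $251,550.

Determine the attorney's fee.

25% of $251,550 = $62,887.50
That exceeds the $55,700 cap, so the fee is capped at $55,700.

$55,700.00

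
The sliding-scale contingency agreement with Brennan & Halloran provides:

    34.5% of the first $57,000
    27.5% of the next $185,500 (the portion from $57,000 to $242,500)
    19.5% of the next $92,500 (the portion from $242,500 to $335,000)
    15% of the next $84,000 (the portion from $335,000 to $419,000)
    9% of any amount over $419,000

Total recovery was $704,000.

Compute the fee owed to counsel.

First $57,000 at 34.5% = $19,665.00
Next $185,500 at 27.5% = $51,012.50
Next $92,500 at 19.5% = $18,037.50
Next $84,000 at 15% = $12,600.00
Remaining $285,000 at 9% = $25,650.00
Fee: $19,665.00 + $51,012.50 + $18,037.50 + $12,600.00 + $25,650.00 = $126,965.00

$126,965.00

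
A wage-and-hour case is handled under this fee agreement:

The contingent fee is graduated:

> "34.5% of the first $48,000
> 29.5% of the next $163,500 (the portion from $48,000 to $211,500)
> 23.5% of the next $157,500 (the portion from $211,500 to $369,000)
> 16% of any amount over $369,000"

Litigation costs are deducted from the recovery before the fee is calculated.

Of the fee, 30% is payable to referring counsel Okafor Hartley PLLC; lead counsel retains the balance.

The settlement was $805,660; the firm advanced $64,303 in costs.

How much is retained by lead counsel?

$112,967.48

Fee base (net of costs): $805,660 − $64,303 = $741,357
First $48,000 at 34.5% = $16,560.00
Next $163,500 at 29.5% = $48,232.50
Next $157,500 at 23.5% = $37,012.50
Remaining $372,357 at 16% = $59,577.12
Fee: $16,560.00 + $48,232.50 + $37,012.50 + $59,577.12 = $161,382.12
Referral share: 30% of $161,382.12 = $48,414.64; lead counsel retains $161,382.12 − $48,414.64 = $112,967.48.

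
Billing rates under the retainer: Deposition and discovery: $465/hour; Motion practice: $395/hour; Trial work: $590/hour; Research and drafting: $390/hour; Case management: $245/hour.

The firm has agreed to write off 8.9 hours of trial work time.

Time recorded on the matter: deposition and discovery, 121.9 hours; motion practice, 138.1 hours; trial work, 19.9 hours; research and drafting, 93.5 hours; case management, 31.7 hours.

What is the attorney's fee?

$161,954.50

Deposition and discovery: 121.9 × $465 = $56,683.50
Motion practice: 138.1 × $395 = $54,549.50
Trial work: 19.9 × $590 = $11,741.00
Research and drafting: 93.5 × $390 = $36,465.00
Case management: 31.7 × $245 = $7,766.50
Subtotal: $167,205.50
Write-off: 8.9 × $590 = $5,251.00
Total: $167,205.50 − $5,251.00 = $161,954.50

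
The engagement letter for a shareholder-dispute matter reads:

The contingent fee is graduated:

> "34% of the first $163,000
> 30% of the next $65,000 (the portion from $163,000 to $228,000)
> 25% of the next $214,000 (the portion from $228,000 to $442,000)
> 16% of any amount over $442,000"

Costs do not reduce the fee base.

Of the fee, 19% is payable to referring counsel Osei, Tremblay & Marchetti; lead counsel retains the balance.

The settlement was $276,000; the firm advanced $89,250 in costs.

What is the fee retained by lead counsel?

Fee base is the gross recovery, $276,000; costs are reimbursed separately.
First $163,000 at 34% = $55,420.00
Next $65,000 at 30% = $19,500.00
Remaining $48,000 at 25% = $12,000.00
Fee: $55,420.00 + $19,500.00 + $12,000.00 = $86,920.00
Referral share: 19% of $86,920.00 = $16,514.80; lead counsel retains $86,920.00 − $16,514.80 = $70,405.20.

$70,405.20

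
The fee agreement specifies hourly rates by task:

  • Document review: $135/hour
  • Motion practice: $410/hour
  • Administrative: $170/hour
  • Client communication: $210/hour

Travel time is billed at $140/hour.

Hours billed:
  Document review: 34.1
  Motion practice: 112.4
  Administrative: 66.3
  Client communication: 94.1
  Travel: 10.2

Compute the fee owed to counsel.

$83,147.50

Document review: 34.1 × $135 = $4,603.50
Motion practice: 112.4 × $410 = $46,084.00
Administrative: 66.3 × $170 = $11,271.00
Client communication: 94.1 × $210 = $19,761.00
Subtotal: $4,603.50 + $46,084.00 + $11,271.00 + $19,761.00 = $81,719.50
Travel: 10.2 × $140 = $1,428.00
Total: $81,719.50 + $1,428.00 = $83,147.50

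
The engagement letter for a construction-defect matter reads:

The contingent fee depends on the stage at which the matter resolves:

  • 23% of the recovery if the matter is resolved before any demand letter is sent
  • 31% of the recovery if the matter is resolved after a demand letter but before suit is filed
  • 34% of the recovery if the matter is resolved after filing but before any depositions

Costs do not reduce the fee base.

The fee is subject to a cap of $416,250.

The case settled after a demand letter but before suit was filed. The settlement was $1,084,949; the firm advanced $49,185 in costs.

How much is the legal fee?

$336,334.19

Fee base is the gross recovery, $1,084,949; costs are reimbursed separately.
The matter settled after a demand letter but before suit was filed, so the 31% rate applies.
$1,084,949 × 31% = $336,334.19
$336,334.19 is under the $416,250 cap.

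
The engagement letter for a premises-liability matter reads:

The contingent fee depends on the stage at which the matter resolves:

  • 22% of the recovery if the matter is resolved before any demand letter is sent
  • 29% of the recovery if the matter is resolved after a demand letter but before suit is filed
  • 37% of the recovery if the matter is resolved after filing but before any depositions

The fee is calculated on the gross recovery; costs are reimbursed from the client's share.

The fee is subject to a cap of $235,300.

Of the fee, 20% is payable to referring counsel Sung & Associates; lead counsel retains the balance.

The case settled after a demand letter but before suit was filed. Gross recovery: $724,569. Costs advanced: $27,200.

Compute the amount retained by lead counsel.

$168,100.01

Fee base is the gross recovery, $724,569; costs are reimbursed separately.
The matter settled after a demand letter but before suit was filed, so the 29% rate applies.
$724,569 × 29% = $210,125.01
$210,125.01 is under the $235,300 cap.
Referral share: 20% of $210,125.01 = $42,025.00; lead counsel retains $210,125.01 − $42,025.00 = $168,100.01.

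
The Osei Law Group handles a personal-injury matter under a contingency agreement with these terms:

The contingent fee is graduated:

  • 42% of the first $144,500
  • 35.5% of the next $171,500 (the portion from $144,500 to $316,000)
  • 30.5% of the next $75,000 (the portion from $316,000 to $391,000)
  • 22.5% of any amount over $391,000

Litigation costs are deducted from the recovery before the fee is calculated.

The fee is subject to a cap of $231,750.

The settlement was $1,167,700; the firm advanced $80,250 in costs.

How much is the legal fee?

$231,750.00

Fee base (net of costs): $1,167,700 − $80,250 = $1,087,450
First $144,500 at 42% = $60,690.00
Next $171,500 at 35.5% = $60,882.50
Next $75,000 at 30.5% = $22,875.00
Remaining $696,450 at 22.5% = $156,701.25
Fee: $60,690.00 + $60,882.50 + $22,875.00 + $156,701.25 = $301,148.75
$301,148.75 exceeds the $231,750 cap, so the fee is capped at $231,750.00.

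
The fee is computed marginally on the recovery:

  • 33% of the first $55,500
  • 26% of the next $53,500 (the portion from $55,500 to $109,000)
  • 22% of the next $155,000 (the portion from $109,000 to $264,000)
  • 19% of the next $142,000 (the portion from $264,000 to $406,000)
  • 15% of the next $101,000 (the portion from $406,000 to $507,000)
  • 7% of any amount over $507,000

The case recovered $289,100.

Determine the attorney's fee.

First $55,500 at 33% = $18,315.00
Next $53,500 at 26% = $13,910.00
Next $155,000 at 22% = $34,100.00
Remaining $25,100 at 19% = $4,769.00
Fee: $18,315.00 + $13,910.00 + $34,100.00 + $4,769.00 = $71,094.00

$71,094.00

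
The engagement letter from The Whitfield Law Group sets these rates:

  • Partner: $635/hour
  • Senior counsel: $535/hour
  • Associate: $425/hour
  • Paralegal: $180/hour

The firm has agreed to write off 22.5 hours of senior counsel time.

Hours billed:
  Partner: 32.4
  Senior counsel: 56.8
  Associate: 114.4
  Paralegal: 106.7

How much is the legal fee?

$106,750.50

Partner: 32.4 × $635 = $20,574.00
Senior counsel: 56.8 × $535 = $30,388.00
Associate: 114.4 × $425 = $48,620.00
Paralegal: 106.7 × $180 = $19,206.00
Subtotal: $118,788.00
Write-off: 22.5 × $535 = $12,037.50
Total: $118,788.00 − $12,037.50 = $106,750.50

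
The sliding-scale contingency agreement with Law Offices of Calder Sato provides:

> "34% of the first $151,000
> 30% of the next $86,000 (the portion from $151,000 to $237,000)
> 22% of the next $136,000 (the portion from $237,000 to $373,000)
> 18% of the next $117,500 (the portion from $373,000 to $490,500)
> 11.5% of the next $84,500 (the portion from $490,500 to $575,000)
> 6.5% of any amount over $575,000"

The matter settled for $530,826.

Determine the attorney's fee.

First $151,000 at 34% = $51,340.00
Next $86,000 at 30% = $25,800.00
Next $136,000 at 22% = $29,920.00
Next $117,500 at 18% = $21,150.00
Remaining $40,326 at 11.5% = $4,637.49
Fee: $51,340.00 + $25,800.00 + $29,920.00 + $21,150.00 + $4,637.49 = $132,847.49

$132,847.49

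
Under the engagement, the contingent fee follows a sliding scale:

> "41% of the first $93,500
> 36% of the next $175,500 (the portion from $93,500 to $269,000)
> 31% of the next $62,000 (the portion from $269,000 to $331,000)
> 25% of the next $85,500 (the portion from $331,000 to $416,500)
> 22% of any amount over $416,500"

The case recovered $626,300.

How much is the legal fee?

$188,266.00

First $93,500 at 41% = $38,335.00
Next $175,500 at 36% = $63,180.00
Next $62,000 at 31% = $19,220.00
Next $85,500 at 25% = $21,375.00
Remaining $209,800 at 22% = $46,156.00
Fee: $38,335.00 + $63,180.00 + $19,220.00 + $21,375.00 + $46,156.00 = $188,266.00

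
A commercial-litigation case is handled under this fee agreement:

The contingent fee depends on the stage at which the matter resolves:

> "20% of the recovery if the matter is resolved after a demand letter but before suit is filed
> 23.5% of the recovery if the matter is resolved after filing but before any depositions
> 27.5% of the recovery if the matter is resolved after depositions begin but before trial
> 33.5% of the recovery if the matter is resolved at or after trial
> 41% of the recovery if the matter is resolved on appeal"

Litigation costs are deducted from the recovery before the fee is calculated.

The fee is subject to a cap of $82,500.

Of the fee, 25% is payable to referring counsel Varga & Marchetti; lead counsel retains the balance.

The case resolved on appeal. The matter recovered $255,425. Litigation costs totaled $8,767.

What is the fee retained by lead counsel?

Fee base (net of costs): $255,425 − $8,767 = $246,658
The matter resolved on appeal, so the 41% rate applies.
$246,658 × 41% = $101,129.78
$101,129.78 exceeds the $82,500 cap, so the fee is capped at $82,500.00.
Referral share: 25% of $82,500.00 = $20,625.00; lead counsel retains $82,500.00 − $20,625.00 = $61,875.00.

$61,875.00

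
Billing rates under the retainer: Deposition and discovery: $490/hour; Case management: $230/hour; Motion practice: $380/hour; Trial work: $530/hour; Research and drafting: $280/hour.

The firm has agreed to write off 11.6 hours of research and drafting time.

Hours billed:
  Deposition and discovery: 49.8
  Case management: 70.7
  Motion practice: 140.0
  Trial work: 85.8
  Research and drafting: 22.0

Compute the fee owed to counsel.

Deposition and discovery: 49.8 × $490 = $24,402.00
Case management: 70.7 × $230 = $16,261.00
Motion practice: 140.0 × $380 = $53,200.00
Trial work: 85.8 × $530 = $45,474.00
Research and drafting: 22.0 × $280 = $6,160.00
Subtotal: $145,497.00
Write-off: 11.6 × $280 = $3,248.00
Total: $145,497.00 − $3,248.00 = $142,249.00

$142,249.00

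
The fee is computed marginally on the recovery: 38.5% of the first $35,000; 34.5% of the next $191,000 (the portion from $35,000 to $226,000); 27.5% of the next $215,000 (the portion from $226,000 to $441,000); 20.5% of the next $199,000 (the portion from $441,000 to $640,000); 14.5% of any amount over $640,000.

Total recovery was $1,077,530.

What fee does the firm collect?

First $35,000 at 38.5% = $13,475.00
Next $191,000 at 34.5% = $65,895.00
Next $215,000 at 27.5% = $59,125.00
Next $199,000 at 20.5% = $40,795.00
Remaining $437,530 at 14.5% = $63,441.85
Fee: $13,475.00 + $65,895.00 + $59,125.00 + $40,795.00 + $63,441.85 = $242,731.85

$242,731.85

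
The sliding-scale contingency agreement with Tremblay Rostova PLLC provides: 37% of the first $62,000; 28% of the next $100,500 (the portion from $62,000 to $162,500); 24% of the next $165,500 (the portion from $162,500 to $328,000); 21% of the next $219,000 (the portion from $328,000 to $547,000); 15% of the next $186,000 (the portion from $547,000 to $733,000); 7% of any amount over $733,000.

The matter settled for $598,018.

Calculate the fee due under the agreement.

$144,442.70

First $62,000 at 37% = $22,940.00
Next $100,500 at 28% = $28,140.00
Next $165,500 at 24% = $39,720.00
Next $219,000 at 21% = $45,990.00
Remaining $51,018 at 15% = $7,652.70
Fee: $22,940.00 + $28,140.00 + $39,720.00 + $45,990.00 + $7,652.70 = $144,442.70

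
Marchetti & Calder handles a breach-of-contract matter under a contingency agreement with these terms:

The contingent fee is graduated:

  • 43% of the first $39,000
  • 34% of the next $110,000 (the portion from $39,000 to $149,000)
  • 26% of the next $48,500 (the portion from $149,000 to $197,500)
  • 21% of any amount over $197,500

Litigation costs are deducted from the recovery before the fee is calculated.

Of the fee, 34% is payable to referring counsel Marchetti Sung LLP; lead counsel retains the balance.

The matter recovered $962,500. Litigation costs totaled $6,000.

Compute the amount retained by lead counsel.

$149,272.20

Fee base (net of costs): $962,500 − $6,000 = $956,500
First $39,000 at 43% = $16,770.00
Next $110,000 at 34% = $37,400.00
Next $48,500 at 26% = $12,610.00
Remaining $759,000 at 21% = $159,390.00
Fee: $16,770.00 + $37,400.00 + $12,610.00 + $159,390.00 = $226,170.00
Referral share: 34% of $226,170.00 = $76,897.80; lead counsel retains $226,170.00 − $76,897.80 = $149,272.20.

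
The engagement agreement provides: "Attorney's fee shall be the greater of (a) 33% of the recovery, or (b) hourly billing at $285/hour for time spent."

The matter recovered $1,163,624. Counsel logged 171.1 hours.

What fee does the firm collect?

(a) 33% of $1,163,624 = $383,995.92
(b) 171.1 × $285 = $48,763.50
The greater is (a): $383,995.92.

$383,995.92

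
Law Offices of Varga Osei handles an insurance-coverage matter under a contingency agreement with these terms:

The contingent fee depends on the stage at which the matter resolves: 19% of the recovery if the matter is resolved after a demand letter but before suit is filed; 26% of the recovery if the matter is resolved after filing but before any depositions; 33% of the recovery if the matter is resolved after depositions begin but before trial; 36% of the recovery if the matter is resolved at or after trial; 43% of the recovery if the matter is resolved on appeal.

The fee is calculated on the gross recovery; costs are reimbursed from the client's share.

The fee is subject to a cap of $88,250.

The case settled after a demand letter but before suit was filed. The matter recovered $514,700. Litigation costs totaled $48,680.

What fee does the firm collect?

Fee base is the gross recovery, $514,700; costs are reimbursed separately.
The matter settled after a demand letter but before suit was filed, so the 19% rate applies.
$514,700 × 19% = $97,793.00
$97,793.00 exceeds the $88,250 cap, so the fee is capped at $88,250.00.

$88,250.00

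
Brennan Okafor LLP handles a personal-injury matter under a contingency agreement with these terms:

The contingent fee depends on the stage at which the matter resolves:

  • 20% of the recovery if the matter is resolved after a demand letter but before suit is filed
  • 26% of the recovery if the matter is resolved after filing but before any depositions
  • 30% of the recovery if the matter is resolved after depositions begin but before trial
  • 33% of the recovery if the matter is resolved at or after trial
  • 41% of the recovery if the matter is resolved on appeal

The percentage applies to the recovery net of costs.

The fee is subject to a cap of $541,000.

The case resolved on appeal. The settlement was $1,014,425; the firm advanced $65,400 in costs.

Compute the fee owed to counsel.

Fee base (net of costs): $1,014,425 − $65,400 = $949,025
The matter resolved on appeal, so the 41% rate applies.
$949,025 × 41% = $389,100.25
$389,100.25 is under the $541,000 cap.

$389,100.25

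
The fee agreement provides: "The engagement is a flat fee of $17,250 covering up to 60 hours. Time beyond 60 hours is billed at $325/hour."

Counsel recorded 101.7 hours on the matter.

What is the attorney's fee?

$30,802.50

Flat fee: $17,250.00
Excess hours: 101.7 − 60 = 41.7
Overrun: 41.7 × $325 = $13,552.50
Total: $17,250.00 + $13,552.50 = $30,802.50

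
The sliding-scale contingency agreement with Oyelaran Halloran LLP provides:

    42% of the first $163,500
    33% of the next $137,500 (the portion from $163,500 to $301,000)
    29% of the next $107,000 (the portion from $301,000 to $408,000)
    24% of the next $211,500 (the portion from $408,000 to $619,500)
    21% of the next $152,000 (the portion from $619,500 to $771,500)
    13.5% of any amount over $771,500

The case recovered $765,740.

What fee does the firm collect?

First $163,500 at 42% = $68,670.00
Next $137,500 at 33% = $45,375.00
Next $107,000 at 29% = $31,030.00
Next $211,500 at 24% = $50,760.00
Remaining $146,240 at 21% = $30,710.40
Fee: $68,670.00 + $45,375.00 + $31,030.00 + $50,760.00 + $30,710.40 = $226,545.40

$226,545.40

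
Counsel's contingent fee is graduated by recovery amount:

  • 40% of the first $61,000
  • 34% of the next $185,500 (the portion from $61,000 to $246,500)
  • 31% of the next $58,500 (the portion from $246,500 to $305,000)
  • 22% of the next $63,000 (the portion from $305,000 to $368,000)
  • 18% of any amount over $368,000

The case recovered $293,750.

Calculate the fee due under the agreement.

$102,117.50

First $61,000 at 40% = $24,400.00
Next $185,500 at 34% = $63,070.00
Remaining $47,250 at 31% = $14,647.50
Fee: $24,400.00 + $63,070.00 + $14,647.50 = $102,117.50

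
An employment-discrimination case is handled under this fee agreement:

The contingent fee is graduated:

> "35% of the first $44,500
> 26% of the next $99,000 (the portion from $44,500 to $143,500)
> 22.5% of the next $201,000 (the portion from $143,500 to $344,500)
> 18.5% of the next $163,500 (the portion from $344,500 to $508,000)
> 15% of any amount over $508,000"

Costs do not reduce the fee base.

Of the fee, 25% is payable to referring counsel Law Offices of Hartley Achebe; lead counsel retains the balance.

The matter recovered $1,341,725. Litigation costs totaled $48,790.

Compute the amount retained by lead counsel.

$181,384.69

Fee base is the gross recovery, $1,341,725; costs are reimbursed separately.
First $44,500 at 35% = $15,575.00
Next $99,000 at 26% = $25,740.00
Next $201,000 at 22.5% = $45,225.00
Next $163,500 at 18.5% = $30,247.50
Remaining $833,725 at 15% = $125,058.75
Fee: $15,575.00 + $25,740.00 + $45,225.00 + $30,247.50 + $125,058.75 = $241,846.25
Referral share: 25% of $241,846.25 = $60,461.56; lead counsel retains $241,846.25 − $60,461.56 = $181,384.69.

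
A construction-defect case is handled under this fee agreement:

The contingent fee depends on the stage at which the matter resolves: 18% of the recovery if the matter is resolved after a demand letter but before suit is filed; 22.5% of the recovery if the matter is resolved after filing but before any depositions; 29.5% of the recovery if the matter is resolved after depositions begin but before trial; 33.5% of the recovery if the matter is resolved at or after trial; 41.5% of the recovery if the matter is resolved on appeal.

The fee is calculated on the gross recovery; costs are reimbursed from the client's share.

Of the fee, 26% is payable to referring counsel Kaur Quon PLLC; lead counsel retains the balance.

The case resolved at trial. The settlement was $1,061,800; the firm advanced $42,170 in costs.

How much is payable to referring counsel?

$92,482.78

Fee base is the gross recovery, $1,061,800; costs are reimbursed separately.
The matter resolved at trial, so the 33.5% rate applies.
$1,061,800 × 33.5% = $355,703.00
Referral share: 26% of $355,703.00 = $92,482.78; lead counsel retains $355,703.00 − $92,482.78 = $263,220.22.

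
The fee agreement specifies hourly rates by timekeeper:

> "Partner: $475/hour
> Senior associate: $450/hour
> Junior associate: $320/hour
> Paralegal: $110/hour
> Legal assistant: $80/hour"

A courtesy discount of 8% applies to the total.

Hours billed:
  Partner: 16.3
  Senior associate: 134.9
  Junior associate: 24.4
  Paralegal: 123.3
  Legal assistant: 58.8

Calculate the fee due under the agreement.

Partner: 16.3 × $475 = $7,742.50
Senior associate: 134.9 × $450 = $60,705.00
Junior associate: 24.4 × $320 = $7,808.00
Paralegal: 123.3 × $110 = $13,563.00
Legal assistant: 58.8 × $80 = $4,704.00
Subtotal: $94,522.50
Less 8% discount: −$7,561.80
Total: $94,522.50 − $7,561.80 = $86,960.70

$86,960.70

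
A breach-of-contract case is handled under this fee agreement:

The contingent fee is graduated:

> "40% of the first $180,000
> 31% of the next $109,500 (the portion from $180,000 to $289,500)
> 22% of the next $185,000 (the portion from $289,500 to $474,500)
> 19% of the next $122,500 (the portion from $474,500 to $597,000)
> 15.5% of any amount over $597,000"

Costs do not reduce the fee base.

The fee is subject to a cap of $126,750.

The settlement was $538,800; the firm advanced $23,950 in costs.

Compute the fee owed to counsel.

Fee base is the gross recovery, $538,800; costs are reimbursed separately.
First $180,000 at 40% = $72,000.00
Next $109,500 at 31% = $33,945.00
Next $185,000 at 22% = $40,700.00
Remaining $64,300 at 19% = $12,217.00
Fee: $72,000.00 + $33,945.00 + $40,700.00 + $12,217.00 = $158,862.00
$158,862.00 exceeds the $126,750 cap, so the fee is capped at $126,750.00.

$126,750.00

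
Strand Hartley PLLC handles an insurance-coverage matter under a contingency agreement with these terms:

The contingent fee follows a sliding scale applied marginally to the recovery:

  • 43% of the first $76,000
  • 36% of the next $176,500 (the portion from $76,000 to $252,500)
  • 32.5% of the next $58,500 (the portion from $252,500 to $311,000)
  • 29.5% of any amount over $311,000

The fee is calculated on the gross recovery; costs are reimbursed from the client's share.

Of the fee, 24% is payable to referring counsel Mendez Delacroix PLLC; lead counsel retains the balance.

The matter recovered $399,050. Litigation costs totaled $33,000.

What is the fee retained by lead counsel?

Fee base is the gross recovery, $399,050; costs are reimbursed separately.
First $76,000 at 43% = $32,680.00
Next $176,500 at 36% = $63,540.00
Next $58,500 at 32.5% = $19,012.50
Remaining $88,050 at 29.5% = $25,974.75
Fee: $32,680.00 + $63,540.00 + $19,012.50 + $25,974.75 = $141,207.25
Referral share: 24% of $141,207.25 = $33,889.74; lead counsel retains $141,207.25 − $33,889.74 = $107,317.51.

$107,317.51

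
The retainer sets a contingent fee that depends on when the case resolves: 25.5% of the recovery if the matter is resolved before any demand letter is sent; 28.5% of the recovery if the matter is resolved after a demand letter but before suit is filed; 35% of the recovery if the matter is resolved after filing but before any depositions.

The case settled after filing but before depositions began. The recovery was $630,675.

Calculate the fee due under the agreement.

$220,736.25

The matter settled after filing but before depositions began, so the 35% rate applies.
$630,675 × 35% = $220,736.25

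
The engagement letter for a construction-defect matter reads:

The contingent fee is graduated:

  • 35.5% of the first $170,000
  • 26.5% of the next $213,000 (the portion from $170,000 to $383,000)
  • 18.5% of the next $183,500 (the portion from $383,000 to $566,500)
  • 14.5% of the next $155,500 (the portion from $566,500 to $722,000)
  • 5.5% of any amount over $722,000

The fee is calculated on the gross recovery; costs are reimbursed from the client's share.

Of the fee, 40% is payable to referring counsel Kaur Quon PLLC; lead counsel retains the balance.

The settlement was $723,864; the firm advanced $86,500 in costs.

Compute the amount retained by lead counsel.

$104,035.51

Fee base is the gross recovery, $723,864; costs are reimbursed separately.
First $170,000 at 35.5% = $60,350.00
Next $213,000 at 26.5% = $56,445.00
Next $183,500 at 18.5% = $33,947.50
Next $155,500 at 14.5% = $22,547.50
Remaining $1,864 at 5.5% = $102.52
Fee: $60,350.00 + $56,445.00 + $33,947.50 + $22,547.50 + $102.52 = $173,392.52
Referral share: 40% of $173,392.52 = $69,357.01; lead counsel retains $173,392.52 − $69,357.01 = $104,035.51.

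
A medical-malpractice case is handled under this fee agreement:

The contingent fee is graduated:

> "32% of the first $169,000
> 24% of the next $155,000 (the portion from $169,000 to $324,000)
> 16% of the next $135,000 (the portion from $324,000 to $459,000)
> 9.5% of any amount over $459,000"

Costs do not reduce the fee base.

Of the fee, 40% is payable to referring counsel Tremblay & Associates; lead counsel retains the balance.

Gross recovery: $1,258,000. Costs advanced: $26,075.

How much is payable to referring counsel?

Fee base is the gross recovery, $1,258,000; costs are reimbursed separately.
First $169,000 at 32% = $54,080.00
Next $155,000 at 24% = $37,200.00
Next $135,000 at 16% = $21,600.00
Remaining $799,000 at 9.5% = $75,905.00
Fee: $54,080.00 + $37,200.00 + $21,600.00 + $75,905.00 = $188,785.00
Referral share: 40% of $188,785.00 = $75,514.00; lead counsel retains $188,785.00 − $75,514.00 = $113,271.00.

$75,514.00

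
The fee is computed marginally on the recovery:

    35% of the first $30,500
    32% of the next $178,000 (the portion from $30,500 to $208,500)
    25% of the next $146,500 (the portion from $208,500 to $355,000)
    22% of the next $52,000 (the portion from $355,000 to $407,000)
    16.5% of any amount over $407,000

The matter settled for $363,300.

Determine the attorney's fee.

First $30,500 at 35% = $10,675.00
Next $178,000 at 32% = $56,960.00
Next $146,500 at 25% = $36,625.00
Remaining $8,300 at 22% = $1,826.00
Fee: $10,675.00 + $56,960.00 + $36,625.00 + $1,826.00 = $106,086.00

$106,086.00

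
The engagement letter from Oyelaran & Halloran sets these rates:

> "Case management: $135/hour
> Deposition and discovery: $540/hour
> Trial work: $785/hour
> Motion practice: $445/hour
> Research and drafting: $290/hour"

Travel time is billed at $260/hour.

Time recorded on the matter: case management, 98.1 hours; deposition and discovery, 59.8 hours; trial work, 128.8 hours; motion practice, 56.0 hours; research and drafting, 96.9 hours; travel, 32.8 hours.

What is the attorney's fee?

Case management: 98.1 × $135 = $13,243.50
Deposition and discovery: 59.8 × $540 = $32,292.00
Trial work: 128.8 × $785 = $101,108.00
Motion practice: 56.0 × $445 = $24,920.00
Research and drafting: 96.9 × $290 = $28,101.00
Subtotal: $13,243.50 + $32,292.00 + $101,108.00 + $24,920.00 + $28,101.00 = $199,664.50
Travel: 32.8 × $260 = $8,528.00
Total: $199,664.50 + $8,528.00 = $208,192.50

$208,192.50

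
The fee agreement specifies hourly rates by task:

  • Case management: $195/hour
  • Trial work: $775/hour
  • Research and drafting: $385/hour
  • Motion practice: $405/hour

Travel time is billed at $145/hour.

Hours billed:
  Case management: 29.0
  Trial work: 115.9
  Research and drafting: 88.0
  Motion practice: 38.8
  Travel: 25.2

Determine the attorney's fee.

Case management: 29.0 × $195 = $5,655.00
Trial work: 115.9 × $775 = $89,822.50
Research and drafting: 88.0 × $385 = $33,880.00
Motion practice: 38.8 × $405 = $15,714.00
Subtotal: $5,655.00 + $89,822.50 + $33,880.00 + $15,714.00 = $145,071.50
Travel: 25.2 × $145 = $3,654.00
Total: $145,071.50 + $3,654.00 = $148,725.50

$148,725.50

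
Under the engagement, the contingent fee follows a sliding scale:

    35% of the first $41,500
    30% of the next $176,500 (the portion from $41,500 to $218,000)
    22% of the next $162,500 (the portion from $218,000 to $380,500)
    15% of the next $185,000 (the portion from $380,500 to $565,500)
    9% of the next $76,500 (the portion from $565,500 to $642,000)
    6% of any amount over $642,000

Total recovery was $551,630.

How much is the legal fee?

$128,894.50

First $41,500 at 35% = $14,525.00
Next $176,500 at 30% = $52,950.00
Next $162,500 at 22% = $35,750.00
Remaining $171,130 at 15% = $25,669.50
Fee: $14,525.00 + $52,950.00 + $35,750.00 + $25,669.50 = $128,894.50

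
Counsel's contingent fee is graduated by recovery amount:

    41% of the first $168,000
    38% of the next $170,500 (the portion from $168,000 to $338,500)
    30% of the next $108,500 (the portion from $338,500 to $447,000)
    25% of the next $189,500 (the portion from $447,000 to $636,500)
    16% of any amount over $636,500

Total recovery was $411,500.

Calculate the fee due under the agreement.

$155,570.00

First $168,000 at 41% = $68,880.00
Next $170,500 at 38% = $64,790.00
Remaining $73,000 at 30% = $21,900.00
Fee: $68,880.00 + $64,790.00 + $21,900.00 = $155,570.00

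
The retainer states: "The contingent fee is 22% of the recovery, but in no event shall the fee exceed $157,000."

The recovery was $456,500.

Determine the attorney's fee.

$100,430.00

22% of $456,500 = $100,430.00
That is under the $157,000 cap.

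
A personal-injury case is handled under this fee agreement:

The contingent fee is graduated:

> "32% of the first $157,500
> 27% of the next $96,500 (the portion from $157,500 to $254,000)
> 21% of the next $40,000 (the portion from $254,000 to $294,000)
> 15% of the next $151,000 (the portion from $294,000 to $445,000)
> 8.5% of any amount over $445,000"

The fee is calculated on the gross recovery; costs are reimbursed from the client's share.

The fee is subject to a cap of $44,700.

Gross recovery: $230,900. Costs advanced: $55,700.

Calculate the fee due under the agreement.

$44,700.00

Fee base is the gross recovery, $230,900; costs are reimbursed separately.
First $157,500 at 32% = $50,400.00
Remaining $73,400 at 27% = $19,818.00
Fee: $50,400.00 + $19,818.00 = $70,218.00
$70,218.00 exceeds the $44,700 cap, so the fee is capped at $44,700.00.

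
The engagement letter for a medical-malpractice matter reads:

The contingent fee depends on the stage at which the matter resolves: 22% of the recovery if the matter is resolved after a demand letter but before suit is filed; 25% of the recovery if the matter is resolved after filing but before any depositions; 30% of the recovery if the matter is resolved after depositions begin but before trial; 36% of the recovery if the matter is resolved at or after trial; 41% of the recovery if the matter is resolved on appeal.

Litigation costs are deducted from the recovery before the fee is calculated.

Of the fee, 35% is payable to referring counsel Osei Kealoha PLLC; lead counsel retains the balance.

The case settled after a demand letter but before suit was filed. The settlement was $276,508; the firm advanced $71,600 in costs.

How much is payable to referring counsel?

Fee base (net of costs): $276,508 − $71,600 = $204,908
The matter settled after a demand letter but before suit was filed, so the 22% rate applies.
$204,908 × 22% = $45,079.76
Referral share: 35% of $45,079.76 = $15,777.92; lead counsel retains $45,079.76 − $15,777.92 = $29,301.84.

$15,777.92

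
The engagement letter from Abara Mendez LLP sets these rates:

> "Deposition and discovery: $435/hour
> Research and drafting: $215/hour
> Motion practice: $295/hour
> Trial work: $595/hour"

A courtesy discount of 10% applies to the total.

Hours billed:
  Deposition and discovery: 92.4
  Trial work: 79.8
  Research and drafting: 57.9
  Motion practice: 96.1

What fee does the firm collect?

Deposition and discovery: 92.4 × $435 = $40,194.00
Research and drafting: 57.9 × $215 = $12,448.50
Motion practice: 96.1 × $295 = $28,349.50
Trial work: 79.8 × $595 = $47,481.00
Subtotal: $128,473.00
Less 10% discount: −$12,847.30
Total: $128,473.00 − $12,847.30 = $115,625.70

$115,625.70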